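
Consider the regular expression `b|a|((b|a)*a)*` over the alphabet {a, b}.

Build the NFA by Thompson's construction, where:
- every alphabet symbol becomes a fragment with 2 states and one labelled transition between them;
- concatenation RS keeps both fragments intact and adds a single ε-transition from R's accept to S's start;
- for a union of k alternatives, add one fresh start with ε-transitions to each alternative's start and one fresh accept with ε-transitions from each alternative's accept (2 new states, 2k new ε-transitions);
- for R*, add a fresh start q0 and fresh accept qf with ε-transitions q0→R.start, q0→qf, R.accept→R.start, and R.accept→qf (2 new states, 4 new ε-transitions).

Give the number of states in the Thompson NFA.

Bottom-up over the parse tree:
Each of the 5 symbol leaves contributes a 2-state fragment.
  b|a — 6 states
  (b|a)* — 8 states
  (b|a)*a — 10 states
  ((b|a)*a)* — 12 states
  b|a|((b|a)*a)* — 18 states

18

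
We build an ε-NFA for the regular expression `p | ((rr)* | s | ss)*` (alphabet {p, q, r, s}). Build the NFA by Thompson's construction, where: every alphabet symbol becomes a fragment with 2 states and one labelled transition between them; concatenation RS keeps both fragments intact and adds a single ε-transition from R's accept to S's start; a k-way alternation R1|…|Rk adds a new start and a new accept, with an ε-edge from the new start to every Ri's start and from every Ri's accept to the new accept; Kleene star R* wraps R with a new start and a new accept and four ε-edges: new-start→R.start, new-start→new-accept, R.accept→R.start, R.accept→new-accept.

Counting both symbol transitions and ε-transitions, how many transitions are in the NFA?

26

Recursing over subexpressions:
Each of the 6 symbol leaves contributes 1 transition (1 symbol, 0 ε).
  rr : 3 transitions (2 symbol, 1 ε)
  (rr)* : 7 transitions (2 symbol, 5 ε)
  ss : 3 transitions (2 symbol, 1 ε)
  (rr)* | s | ss : 17 transitions (5 symbol, 12 ε)
  ((rr)* | s | ss)* : 21 transitions (5 symbol, 16 ε)
  p | ((rr)* | s | ss)* : 26 transitions (6 symbol, 20 ε)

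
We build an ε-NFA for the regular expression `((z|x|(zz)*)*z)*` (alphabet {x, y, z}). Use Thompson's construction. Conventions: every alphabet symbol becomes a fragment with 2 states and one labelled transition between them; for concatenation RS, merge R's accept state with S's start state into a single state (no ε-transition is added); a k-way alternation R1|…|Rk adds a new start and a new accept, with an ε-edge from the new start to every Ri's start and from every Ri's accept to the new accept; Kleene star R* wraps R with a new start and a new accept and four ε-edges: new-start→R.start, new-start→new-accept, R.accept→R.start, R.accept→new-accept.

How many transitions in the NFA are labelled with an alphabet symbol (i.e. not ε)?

Building bottom-up:
Each of the 5 symbol leaves contributes exactly 1 symbol transition.
  zz — 2 symbol transitions
  (zz)* — 2 symbol transitions
  z|x|(zz)* — 4 symbol transitions
  (z|x|(zz)*)* — 4 symbol transitions
  (z|x|(zz)*)*z — 5 symbol transitions
  ((z|x|(zz)*)*z)* — 5 symbol transitions

5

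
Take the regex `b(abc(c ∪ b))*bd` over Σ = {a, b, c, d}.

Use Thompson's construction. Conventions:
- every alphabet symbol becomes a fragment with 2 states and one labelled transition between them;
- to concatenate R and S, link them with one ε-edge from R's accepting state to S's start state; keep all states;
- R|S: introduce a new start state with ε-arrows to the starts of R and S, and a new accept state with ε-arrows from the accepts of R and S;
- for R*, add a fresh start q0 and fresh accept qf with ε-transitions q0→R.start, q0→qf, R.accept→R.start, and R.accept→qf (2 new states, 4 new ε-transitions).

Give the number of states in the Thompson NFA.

20

Building bottom-up:
Each of the 8 symbol leaves contributes a 2-state fragment.
  c ∪ b = 6 states
  abc(c ∪ b) = 12 states
  (abc(c ∪ b))* = 14 states
  b(abc(c ∪ b))*bd = 20 states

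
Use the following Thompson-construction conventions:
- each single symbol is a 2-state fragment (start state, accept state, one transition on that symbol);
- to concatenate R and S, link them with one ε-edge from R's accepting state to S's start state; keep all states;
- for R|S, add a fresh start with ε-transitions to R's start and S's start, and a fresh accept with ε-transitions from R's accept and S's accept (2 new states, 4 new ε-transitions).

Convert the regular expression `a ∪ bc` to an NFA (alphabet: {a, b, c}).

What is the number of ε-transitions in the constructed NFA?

Recursing over subexpressions:
Each of the 3 symbol leaves contributes 0 ε-transitions.
  bc = 1 ε-transition
  a ∪ bc = 5 ε-transitions

5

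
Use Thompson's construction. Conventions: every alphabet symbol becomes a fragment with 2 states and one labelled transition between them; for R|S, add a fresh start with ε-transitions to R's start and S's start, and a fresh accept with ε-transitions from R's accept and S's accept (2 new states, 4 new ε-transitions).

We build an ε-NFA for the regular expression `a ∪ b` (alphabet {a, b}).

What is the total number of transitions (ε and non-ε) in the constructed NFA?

6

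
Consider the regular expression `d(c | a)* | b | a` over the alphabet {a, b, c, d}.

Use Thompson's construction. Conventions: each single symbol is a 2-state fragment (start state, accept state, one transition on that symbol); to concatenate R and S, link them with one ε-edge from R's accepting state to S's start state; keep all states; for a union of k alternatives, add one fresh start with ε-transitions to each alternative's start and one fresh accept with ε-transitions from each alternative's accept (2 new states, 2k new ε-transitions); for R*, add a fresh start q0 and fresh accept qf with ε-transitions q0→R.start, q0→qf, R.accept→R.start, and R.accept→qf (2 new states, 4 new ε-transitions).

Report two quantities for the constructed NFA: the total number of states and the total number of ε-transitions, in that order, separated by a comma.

Building bottom-up:
Each of the 5 symbol leaves contributes 2 states and 0 ε-transitions.
  c | a : 6 states, 4 ε-transitions
  (c | a)* : 8 states, 8 ε-transitions
  d(c | a)* : 10 states, 9 ε-transitions
  d(c | a)* | b | a : 16 states, 15 ε-transitions

16, 15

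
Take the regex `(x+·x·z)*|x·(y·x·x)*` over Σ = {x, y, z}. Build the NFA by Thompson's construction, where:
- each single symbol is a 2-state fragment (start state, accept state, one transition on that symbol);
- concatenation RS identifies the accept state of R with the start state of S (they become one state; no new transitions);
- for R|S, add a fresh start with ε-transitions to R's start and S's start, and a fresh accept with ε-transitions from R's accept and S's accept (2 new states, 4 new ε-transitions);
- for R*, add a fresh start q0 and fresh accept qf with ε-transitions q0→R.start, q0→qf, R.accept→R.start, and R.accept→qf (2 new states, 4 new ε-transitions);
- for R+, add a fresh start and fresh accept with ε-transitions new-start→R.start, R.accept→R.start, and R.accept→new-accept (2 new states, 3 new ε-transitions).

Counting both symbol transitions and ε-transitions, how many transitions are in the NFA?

By structural recursion:
Each of the 7 symbol leaves contributes 1 transition (1 symbol, 0 ε).
  x+ = 4 transitions (1 symbol, 3 ε)
  x+·x·z = 6 transitions (3 symbol, 3 ε)
  (x+·x·z)* = 10 transitions (3 symbol, 7 ε)
  y·x·x = 3 transitions (3 symbol, 0 ε)
  (y·x·x)* = 7 transitions (3 symbol, 4 ε)
  x·(y·x·x)* = 8 transitions (4 symbol, 4 ε)
  (x+·x·z)*|x·(y·x·x)* = 22 transitions (7 symbol, 15 ε)

22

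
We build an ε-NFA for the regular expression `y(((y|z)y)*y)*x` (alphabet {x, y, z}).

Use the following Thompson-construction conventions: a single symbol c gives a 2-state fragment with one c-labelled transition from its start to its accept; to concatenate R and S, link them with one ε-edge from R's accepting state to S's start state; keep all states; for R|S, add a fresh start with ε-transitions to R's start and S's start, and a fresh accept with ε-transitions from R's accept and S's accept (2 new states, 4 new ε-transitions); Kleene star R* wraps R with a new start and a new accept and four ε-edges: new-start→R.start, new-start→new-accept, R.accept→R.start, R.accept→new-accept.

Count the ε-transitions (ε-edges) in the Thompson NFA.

16

Bottom-up over the parse tree:
Each of the 6 symbol leaves contributes 0 ε-transitions.
  y|z → 4 ε-transitions
  (y|z)y → 5 ε-transitions
  ((y|z)y)* → 9 ε-transitions
  ((y|z)y)*y → 10 ε-transitions
  (((y|z)y)*y)* → 14 ε-transitions
  y(((y|z)y)*y)*x → 16 ε-transitions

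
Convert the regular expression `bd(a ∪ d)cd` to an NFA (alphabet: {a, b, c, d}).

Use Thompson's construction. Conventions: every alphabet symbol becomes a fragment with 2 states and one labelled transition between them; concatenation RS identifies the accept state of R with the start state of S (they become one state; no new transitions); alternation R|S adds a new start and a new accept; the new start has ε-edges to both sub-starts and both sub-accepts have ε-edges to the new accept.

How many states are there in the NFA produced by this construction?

By structural recursion:
Each of the 6 symbol leaves contributes a 2-state fragment.
  a ∪ d → 6 states
  bd(a ∪ d)cd → 10 states

10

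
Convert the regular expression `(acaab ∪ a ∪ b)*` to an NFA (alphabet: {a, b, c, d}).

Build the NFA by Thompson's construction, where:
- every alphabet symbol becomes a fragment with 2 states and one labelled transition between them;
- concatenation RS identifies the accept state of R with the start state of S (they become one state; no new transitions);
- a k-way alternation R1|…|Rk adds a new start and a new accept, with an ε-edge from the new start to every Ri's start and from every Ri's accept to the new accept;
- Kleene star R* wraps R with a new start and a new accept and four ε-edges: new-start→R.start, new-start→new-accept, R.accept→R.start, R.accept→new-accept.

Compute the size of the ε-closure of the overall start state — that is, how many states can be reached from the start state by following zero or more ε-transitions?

6

Let C(F) = |ε-closure(F.start)| within fragment F, and note whether F accepts ε. Symbol fragments have C = 1 and do not accept ε. Then:
  acaab — same as the first factor's closure: |ε-closure| = 1
  acaab ∪ a ∪ b — |ε-closure| = 1 + 1 + 1 + 1 = 4 (the new accept is not ε-reachable since no branch accepts ε)
  (acaab ∪ a ∪ b)* — the star's fresh start ε-reaches both the body's start and the fresh accept: |ε-closure| = 2 + 4 = 6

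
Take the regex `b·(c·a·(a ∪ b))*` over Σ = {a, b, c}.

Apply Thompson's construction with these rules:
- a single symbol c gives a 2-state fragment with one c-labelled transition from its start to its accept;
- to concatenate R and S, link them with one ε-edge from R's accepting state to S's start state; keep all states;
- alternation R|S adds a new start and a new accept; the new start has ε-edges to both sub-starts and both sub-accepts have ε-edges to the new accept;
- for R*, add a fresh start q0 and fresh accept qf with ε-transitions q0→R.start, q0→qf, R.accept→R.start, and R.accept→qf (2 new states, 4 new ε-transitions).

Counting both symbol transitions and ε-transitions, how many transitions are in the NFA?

Per subexpression:
Each of the 5 symbol leaves contributes 1 transition (1 symbol, 0 ε).
  a ∪ b — 6 transitions (2 symbol, 4 ε)
  c·a·(a ∪ b) — 10 transitions (4 symbol, 6 ε)
  (c·a·(a ∪ b))* — 14 transitions (4 symbol, 10 ε)
  b·(c·a·(a ∪ b))* — 16 transitions (5 symbol, 11 ε)

16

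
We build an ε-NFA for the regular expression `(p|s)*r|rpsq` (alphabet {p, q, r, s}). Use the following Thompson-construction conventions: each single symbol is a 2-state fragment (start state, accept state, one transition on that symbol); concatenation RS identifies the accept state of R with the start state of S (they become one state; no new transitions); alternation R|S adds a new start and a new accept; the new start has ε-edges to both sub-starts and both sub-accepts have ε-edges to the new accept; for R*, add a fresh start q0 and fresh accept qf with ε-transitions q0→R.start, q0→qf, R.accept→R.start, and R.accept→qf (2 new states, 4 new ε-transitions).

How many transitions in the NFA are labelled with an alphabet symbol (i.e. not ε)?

7

Recursing over subexpressions:
Each of the 7 symbol leaves contributes exactly 1 symbol transition.
  p|s → 2 symbol transitions
  (p|s)* → 2 symbol transitions
  (p|s)*r → 3 symbol transitions
  rpsq → 4 symbol transitions
  (p|s)*r|rpsq → 7 symbol transitions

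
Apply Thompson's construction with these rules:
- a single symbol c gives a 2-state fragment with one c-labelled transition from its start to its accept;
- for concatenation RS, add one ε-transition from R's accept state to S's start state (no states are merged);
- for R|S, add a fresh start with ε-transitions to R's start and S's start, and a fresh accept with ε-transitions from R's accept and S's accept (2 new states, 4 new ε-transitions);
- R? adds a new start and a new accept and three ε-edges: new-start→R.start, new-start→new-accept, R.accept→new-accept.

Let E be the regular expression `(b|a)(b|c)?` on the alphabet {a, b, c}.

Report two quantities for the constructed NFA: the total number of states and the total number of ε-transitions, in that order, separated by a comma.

14, 12

Bottom-up over the parse tree:
Each of the 4 symbol leaves contributes 2 states and 0 ε-transitions.
  b|a : 6 states, 4 ε-transitions
  b|c : 6 states, 4 ε-transitions
  (b|c)? : 8 states, 7 ε-transitions
  (b|a)(b|c)? : 14 states, 12 ε-transitions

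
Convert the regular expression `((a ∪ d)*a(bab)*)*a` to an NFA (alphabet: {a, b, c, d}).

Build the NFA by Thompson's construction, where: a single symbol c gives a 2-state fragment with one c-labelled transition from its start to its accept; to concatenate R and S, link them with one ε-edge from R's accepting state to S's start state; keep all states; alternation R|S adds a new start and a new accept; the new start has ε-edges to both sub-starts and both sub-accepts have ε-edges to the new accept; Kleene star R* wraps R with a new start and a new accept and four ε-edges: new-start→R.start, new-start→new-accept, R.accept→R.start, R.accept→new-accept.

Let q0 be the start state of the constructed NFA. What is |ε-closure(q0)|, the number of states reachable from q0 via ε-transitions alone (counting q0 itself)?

Let C(F) = |ε-closure(F.start)| within fragment F, and note whether F accepts ε. Symbol fragments have C = 1 and do not accept ε. Then:
  a ∪ d — C = 1 + 1 + 1 = 3 (the new accept is not ε-reachable since no branch accepts ε)
  (a ∪ d)* — the star's fresh start ε-reaches both the body's start and the fresh accept: C = 2 + 3 = 5
  bab — same as the first factor's closure: C = 1
  (bab)* — new start has ε-edges to the inner start and to the new accept, so C = 2 + 1 = 3
  (a ∪ d)*a(bab)* — the left operand accepts ε, so the closure extends into the next operand (via the concat ε-link); C = 5 + 1 = 6
  ((a ∪ d)*a(bab)*)* — the star's fresh start ε-reaches both the body's start and the fresh accept: C = 2 + 6 = 8
  ((a ∪ d)*a(bab)*)*a — the left operand accepts ε, so the closure extends into the next operand (via the concat ε-link); C = 8 + 1 = 9

9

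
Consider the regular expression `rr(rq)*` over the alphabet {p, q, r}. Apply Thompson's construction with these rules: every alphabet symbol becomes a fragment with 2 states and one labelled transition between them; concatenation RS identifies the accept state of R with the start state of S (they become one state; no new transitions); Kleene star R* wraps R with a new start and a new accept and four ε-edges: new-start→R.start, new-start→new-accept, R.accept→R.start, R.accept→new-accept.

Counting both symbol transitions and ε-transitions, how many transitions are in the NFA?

Bottom-up over the parse tree:
Each of the 4 symbol leaves contributes 1 transition (1 symbol, 0 ε).
  rq → 2 transitions (2 symbol, 0 ε)
  (rq)* → 6 transitions (2 symbol, 4 ε)
  rr(rq)* → 8 transitions (4 symbol, 4 ε)

8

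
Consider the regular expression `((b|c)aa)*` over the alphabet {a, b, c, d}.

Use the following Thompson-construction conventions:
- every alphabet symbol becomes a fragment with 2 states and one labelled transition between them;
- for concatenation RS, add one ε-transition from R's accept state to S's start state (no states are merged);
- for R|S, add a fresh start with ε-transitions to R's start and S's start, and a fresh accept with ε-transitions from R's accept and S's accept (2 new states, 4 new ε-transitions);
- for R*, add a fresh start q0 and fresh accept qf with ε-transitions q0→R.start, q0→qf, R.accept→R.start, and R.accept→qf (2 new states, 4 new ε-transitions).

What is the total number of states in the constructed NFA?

12

Recursing over subexpressions:
Each of the 4 symbol leaves contributes a 2-state fragment.
  b|c — 6 states
  (b|c)aa — 10 states
  ((b|c)aa)* — 12 states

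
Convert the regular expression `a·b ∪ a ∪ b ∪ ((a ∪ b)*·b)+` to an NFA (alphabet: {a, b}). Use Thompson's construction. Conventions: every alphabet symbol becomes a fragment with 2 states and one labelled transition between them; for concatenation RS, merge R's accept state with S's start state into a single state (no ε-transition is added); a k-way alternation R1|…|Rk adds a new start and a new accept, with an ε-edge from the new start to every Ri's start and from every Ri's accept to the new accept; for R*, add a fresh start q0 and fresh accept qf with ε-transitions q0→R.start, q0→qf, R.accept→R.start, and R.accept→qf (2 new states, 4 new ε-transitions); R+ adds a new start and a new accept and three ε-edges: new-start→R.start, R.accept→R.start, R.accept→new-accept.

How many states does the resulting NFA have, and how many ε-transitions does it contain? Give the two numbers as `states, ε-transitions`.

Bottom-up over the parse tree:
Each of the 7 symbol leaves contributes 2 states and 0 ε-transitions.
  a·b = 3 states, 0 ε-transitions
  a ∪ b = 6 states, 4 ε-transitions
  (a ∪ b)* = 8 states, 8 ε-transitions
  (a ∪ b)*·b = 9 states, 8 ε-transitions
  ((a ∪ b)*·b)+ = 11 states, 11 ε-transitions
  a·b ∪ a ∪ b ∪ ((a ∪ b)*·b)+ = 20 states, 19 ε-transitions

20, 19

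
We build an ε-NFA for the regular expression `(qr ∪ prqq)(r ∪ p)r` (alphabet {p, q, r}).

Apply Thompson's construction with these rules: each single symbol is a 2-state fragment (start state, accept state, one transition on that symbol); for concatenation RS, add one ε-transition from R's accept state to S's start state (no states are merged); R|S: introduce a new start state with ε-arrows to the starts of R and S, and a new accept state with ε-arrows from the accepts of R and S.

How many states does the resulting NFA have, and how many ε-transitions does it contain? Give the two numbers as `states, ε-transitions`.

Recursing over subexpressions:
Each of the 9 symbol leaves contributes 2 states and 0 ε-transitions.
  qr → 4 states, 1 ε-transition
  prqq → 8 states, 3 ε-transitions
  qr ∪ prqq → 14 states, 8 ε-transitions
  r ∪ p → 6 states, 4 ε-transitions
  (qr ∪ prqq)(r ∪ p)r → 22 states, 14 ε-transitions

22, 14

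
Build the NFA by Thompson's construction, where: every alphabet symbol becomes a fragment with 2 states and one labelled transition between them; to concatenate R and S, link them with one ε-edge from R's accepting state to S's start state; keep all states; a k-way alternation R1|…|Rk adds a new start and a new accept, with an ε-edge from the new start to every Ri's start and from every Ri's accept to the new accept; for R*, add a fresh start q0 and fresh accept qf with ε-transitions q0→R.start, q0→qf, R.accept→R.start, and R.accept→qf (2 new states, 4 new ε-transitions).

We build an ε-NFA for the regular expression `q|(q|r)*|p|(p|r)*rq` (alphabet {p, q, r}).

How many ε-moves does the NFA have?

26

By structural recursion:
Each of the 8 symbol leaves contributes 0 ε-transitions.
  q|r : 4 ε-transitions
  (q|r)* : 8 ε-transitions
  p|r : 4 ε-transitions
  (p|r)* : 8 ε-transitions
  (p|r)*rq : 10 ε-transitions
  q|(q|r)*|p|(p|r)*rq : 26 ε-transitions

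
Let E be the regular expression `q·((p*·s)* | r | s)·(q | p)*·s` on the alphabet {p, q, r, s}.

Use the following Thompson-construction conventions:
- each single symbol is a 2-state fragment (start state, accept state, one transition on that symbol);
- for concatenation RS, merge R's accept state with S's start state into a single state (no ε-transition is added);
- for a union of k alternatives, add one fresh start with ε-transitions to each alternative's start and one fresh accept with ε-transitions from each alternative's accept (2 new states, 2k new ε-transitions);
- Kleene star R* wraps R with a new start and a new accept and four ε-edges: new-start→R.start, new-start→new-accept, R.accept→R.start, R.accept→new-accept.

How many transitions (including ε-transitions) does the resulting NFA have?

30

By structural recursion:
Each of the 8 symbol leaves contributes 1 transition (1 symbol, 0 ε).
  p* : 5 transitions (1 symbol, 4 ε)
  p*·s : 6 transitions (2 symbol, 4 ε)
  (p*·s)* : 10 transitions (2 symbol, 8 ε)
  (p*·s)* | r | s : 18 transitions (4 symbol, 14 ε)
  q | p : 6 transitions (2 symbol, 4 ε)
  (q | p)* : 10 transitions (2 symbol, 8 ε)
  q·((p*·s)* | r | s)·(q | p)*·s : 30 transitions (8 symbol, 22 ε)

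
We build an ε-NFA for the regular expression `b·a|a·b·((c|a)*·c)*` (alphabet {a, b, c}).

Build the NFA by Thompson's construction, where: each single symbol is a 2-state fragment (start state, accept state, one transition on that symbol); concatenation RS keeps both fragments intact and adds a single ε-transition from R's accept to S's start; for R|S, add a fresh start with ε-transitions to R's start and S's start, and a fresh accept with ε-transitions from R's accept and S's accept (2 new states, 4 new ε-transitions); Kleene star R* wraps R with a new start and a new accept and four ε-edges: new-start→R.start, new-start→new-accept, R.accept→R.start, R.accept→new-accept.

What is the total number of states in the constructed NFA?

22

Per subexpression:
Each of the 7 symbol leaves contributes a 2-state fragment.
  b·a → 4 states
  c|a → 6 states
  (c|a)* → 8 states
  (c|a)*·c → 10 states
  ((c|a)*·c)* → 12 states
  a·b·((c|a)*·c)* → 16 states
  b·a|a·b·((c|a)*·c)* → 22 states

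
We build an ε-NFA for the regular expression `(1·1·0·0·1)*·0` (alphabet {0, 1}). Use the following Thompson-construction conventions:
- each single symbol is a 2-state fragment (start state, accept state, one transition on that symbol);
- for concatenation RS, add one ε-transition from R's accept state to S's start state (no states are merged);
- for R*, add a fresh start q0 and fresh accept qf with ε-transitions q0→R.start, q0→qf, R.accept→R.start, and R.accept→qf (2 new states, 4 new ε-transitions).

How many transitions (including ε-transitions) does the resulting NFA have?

15

Recursing over subexpressions:
Each of the 6 symbol leaves contributes 1 transition (1 symbol, 0 ε).
  1·1·0·0·1 : 9 transitions (5 symbol, 4 ε)
  (1·1·0·0·1)* : 13 transitions (5 symbol, 8 ε)
  (1·1·0·0·1)*·0 : 15 transitions (6 symbol, 9 ε)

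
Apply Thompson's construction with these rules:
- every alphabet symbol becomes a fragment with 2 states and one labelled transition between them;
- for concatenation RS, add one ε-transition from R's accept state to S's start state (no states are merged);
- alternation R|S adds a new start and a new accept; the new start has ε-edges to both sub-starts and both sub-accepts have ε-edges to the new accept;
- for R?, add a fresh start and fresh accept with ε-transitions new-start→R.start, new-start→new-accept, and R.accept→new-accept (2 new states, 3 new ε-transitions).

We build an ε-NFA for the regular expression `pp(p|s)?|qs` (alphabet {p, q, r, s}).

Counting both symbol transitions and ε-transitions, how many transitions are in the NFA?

20

Bottom-up over the parse tree:
Each of the 6 symbol leaves contributes 1 transition (1 symbol, 0 ε).
  p|s → 6 transitions (2 symbol, 4 ε)
  (p|s)? → 9 transitions (2 symbol, 7 ε)
  pp(p|s)? → 13 transitions (4 symbol, 9 ε)
  qs → 3 transitions (2 symbol, 1 ε)
  pp(p|s)?|qs → 20 transitions (6 symbol, 14 ε)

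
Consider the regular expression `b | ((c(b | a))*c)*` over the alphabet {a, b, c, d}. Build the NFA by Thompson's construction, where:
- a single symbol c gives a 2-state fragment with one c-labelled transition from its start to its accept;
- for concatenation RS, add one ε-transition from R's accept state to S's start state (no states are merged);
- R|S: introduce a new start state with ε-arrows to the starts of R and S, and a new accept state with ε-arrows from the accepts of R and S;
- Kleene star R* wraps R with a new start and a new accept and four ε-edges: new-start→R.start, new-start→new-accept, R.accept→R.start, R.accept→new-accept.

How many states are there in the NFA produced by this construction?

18

Per subexpression:
Each of the 5 symbol leaves contributes a 2-state fragment.
  b | a — 6 states
  c(b | a) — 8 states
  (c(b | a))* — 10 states
  (c(b | a))*c — 12 states
  ((c(b | a))*c)* — 14 states
  b | ((c(b | a))*c)* — 18 states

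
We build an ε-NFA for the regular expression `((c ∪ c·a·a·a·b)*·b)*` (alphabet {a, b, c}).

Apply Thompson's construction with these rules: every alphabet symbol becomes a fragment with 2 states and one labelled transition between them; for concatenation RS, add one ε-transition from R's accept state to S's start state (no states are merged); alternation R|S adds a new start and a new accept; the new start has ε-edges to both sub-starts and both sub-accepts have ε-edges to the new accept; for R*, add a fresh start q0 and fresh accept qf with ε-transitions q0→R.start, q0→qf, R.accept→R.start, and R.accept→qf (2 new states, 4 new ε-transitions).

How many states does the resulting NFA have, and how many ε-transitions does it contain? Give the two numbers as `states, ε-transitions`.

20, 17

Building bottom-up:
Each of the 7 symbol leaves contributes 2 states and 0 ε-transitions.
  c·a·a·a·b → 10 states, 4 ε-transitions
  c ∪ c·a·a·a·b → 14 states, 8 ε-transitions
  (c ∪ c·a·a·a·b)* → 16 states, 12 ε-transitions
  (c ∪ c·a·a·a·b)*·b → 18 states, 13 ε-transitions
  ((c ∪ c·a·a·a·b)*·b)* → 20 states, 17 ε-transitions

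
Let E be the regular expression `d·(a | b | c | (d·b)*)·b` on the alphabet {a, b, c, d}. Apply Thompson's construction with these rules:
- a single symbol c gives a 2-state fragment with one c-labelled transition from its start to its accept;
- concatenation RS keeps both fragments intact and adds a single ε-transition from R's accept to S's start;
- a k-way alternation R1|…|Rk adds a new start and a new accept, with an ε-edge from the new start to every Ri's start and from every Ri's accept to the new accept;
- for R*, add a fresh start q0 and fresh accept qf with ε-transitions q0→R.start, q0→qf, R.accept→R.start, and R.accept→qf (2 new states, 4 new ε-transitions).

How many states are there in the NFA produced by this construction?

18

Building bottom-up:
Each of the 7 symbol leaves contributes a 2-state fragment.
  d·b → 4 states
  (d·b)* → 6 states
  a | b | c | (d·b)* → 14 states
  d·(a | b | c | (d·b)*)·b → 18 states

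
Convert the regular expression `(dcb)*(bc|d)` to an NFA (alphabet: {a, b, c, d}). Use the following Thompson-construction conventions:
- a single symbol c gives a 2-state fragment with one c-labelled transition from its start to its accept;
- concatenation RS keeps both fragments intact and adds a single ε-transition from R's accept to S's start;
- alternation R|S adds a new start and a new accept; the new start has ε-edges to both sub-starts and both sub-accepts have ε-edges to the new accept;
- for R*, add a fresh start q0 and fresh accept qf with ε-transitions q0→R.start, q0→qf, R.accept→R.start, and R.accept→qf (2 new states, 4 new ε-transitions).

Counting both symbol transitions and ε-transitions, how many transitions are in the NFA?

By structural recursion:
Each of the 6 symbol leaves contributes 1 transition (1 symbol, 0 ε).
  dcb — 5 transitions (3 symbol, 2 ε)
  (dcb)* — 9 transitions (3 symbol, 6 ε)
  bc — 3 transitions (2 symbol, 1 ε)
  bc|d — 8 transitions (3 symbol, 5 ε)
  (dcb)*(bc|d) — 18 transitions (6 symbol, 12 ε)

18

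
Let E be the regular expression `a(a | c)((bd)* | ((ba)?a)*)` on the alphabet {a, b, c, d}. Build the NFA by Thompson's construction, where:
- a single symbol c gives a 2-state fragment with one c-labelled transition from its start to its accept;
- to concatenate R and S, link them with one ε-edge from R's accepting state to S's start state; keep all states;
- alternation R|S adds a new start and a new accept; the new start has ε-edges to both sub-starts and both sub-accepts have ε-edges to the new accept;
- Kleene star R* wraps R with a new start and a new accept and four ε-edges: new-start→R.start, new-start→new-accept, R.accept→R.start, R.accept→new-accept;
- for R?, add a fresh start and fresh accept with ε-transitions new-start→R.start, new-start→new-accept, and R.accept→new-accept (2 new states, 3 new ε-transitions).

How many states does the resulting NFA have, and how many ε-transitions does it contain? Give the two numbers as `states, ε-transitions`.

By structural recursion:
Each of the 8 symbol leaves contributes 2 states and 0 ε-transitions.
  a | c = 6 states, 4 ε-transitions
  bd = 4 states, 1 ε-transition
  (bd)* = 6 states, 5 ε-transitions
  ba = 4 states, 1 ε-transition
  (ba)? = 6 states, 4 ε-transitions
  (ba)?a = 8 states, 5 ε-transitions
  ((ba)?a)* = 10 states, 9 ε-transitions
  (bd)* | ((ba)?a)* = 18 states, 18 ε-transitions
  a(a | c)((bd)* | ((ba)?a)*) = 26 states, 24 ε-transitions

26, 24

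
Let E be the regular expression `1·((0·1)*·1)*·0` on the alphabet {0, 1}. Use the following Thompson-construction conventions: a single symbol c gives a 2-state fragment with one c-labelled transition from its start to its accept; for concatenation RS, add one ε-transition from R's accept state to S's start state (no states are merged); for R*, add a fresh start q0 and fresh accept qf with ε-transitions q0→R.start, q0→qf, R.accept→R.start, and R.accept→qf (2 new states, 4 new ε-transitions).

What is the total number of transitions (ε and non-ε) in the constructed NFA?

Bottom-up over the parse tree:
Each of the 5 symbol leaves contributes 1 transition (1 symbol, 0 ε).
  0·1 : 3 transitions (2 symbol, 1 ε)
  (0·1)* : 7 transitions (2 symbol, 5 ε)
  (0·1)*·1 : 9 transitions (3 symbol, 6 ε)
  ((0·1)*·1)* : 13 transitions (3 symbol, 10 ε)
  1·((0·1)*·1)*·0 : 17 transitions (5 symbol, 12 ε)

17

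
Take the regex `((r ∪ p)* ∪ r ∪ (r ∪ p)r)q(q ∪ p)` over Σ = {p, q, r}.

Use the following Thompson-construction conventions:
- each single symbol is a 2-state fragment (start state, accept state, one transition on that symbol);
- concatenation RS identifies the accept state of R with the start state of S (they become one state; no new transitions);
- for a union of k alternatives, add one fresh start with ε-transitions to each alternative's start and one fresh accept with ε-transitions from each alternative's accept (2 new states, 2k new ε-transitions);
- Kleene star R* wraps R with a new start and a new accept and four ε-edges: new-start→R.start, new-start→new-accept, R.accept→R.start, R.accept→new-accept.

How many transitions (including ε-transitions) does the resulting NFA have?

Recursing over subexpressions:
Each of the 9 symbol leaves contributes 1 transition (1 symbol, 0 ε).
  r ∪ p → 6 transitions (2 symbol, 4 ε)
  (r ∪ p)* → 10 transitions (2 symbol, 8 ε)
  r ∪ p → 6 transitions (2 symbol, 4 ε)
  (r ∪ p)r → 7 transitions (3 symbol, 4 ε)
  (r ∪ p)* ∪ r ∪ (r ∪ p)r → 24 transitions (6 symbol, 18 ε)
  q ∪ p → 6 transitions (2 symbol, 4 ε)
  ((r ∪ p)* ∪ r ∪ (r ∪ p)r)q(q ∪ p) → 31 transitions (9 symbol, 22 ε)

31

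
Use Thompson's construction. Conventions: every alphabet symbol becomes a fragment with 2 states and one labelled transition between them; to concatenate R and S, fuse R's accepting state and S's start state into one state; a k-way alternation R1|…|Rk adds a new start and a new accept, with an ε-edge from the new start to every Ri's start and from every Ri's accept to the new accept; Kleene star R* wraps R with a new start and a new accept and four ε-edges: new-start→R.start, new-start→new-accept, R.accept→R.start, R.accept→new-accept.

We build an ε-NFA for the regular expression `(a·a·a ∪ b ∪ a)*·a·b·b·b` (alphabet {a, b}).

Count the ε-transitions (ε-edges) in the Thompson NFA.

10

Building bottom-up:
Each of the 9 symbol leaves contributes 0 ε-transitions.
  a·a·a : 0 ε-transitions
  a·a·a ∪ b ∪ a : 6 ε-transitions
  (a·a·a ∪ b ∪ a)* : 10 ε-transitions
  (a·a·a ∪ b ∪ a)*·a·b·b·b : 10 ε-transitions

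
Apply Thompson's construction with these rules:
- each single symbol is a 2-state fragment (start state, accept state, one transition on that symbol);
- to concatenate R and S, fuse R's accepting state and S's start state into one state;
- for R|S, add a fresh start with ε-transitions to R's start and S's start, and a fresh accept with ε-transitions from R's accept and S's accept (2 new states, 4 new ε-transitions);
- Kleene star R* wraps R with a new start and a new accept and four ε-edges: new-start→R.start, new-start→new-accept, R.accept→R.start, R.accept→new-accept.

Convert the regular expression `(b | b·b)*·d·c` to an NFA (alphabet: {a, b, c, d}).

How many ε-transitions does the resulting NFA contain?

Bottom-up over the parse tree:
Each of the 5 symbol leaves contributes 0 ε-transitions.
  b·b : 0 ε-transitions
  b | b·b : 4 ε-transitions
  (b | b·b)* : 8 ε-transitions
  (b | b·b)*·d·c : 8 ε-transitions

8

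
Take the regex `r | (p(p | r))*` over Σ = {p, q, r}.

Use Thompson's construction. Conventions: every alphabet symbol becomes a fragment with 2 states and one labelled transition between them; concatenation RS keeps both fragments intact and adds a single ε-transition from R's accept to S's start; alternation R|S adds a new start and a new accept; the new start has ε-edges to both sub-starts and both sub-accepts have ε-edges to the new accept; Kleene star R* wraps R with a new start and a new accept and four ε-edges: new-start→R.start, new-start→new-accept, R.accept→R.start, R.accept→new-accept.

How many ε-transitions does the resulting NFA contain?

13

Per subexpression:
Each of the 4 symbol leaves contributes 0 ε-transitions.
  p | r = 4 ε-transitions
  p(p | r) = 5 ε-transitions
  (p(p | r))* = 9 ε-transitions
  r | (p(p | r))* = 13 ε-transitions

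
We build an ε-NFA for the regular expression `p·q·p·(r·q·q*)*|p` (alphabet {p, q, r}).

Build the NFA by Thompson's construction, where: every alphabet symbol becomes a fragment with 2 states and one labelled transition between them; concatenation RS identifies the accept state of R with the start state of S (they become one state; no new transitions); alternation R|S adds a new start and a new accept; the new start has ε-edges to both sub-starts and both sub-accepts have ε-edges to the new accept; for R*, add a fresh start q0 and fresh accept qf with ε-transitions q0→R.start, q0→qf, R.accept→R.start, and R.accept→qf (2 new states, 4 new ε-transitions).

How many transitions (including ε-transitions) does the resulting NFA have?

19

Bottom-up over the parse tree:
Each of the 7 symbol leaves contributes 1 transition (1 symbol, 0 ε).
  q* — 5 transitions (1 symbol, 4 ε)
  r·q·q* — 7 transitions (3 symbol, 4 ε)
  (r·q·q*)* — 11 transitions (3 symbol, 8 ε)
  p·q·p·(r·q·q*)* — 14 transitions (6 symbol, 8 ε)
  p·q·p·(r·q·q*)*|p — 19 transitions (7 symbol, 12 ε)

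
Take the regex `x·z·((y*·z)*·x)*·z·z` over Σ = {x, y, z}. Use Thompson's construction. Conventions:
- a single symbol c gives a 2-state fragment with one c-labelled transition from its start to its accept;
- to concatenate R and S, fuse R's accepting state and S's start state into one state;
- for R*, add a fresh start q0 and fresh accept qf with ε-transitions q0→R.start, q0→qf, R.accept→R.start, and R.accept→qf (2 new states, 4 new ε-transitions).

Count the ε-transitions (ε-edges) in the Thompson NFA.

12

Bottom-up over the parse tree:
Each of the 7 symbol leaves contributes 0 ε-transitions.
  y* = 4 ε-transitions
  y*·z = 4 ε-transitions
  (y*·z)* = 8 ε-transitions
  (y*·z)*·x = 8 ε-transitions
  ((y*·z)*·x)* = 12 ε-transitions
  x·z·((y*·z)*·x)*·z·z = 12 ε-transitions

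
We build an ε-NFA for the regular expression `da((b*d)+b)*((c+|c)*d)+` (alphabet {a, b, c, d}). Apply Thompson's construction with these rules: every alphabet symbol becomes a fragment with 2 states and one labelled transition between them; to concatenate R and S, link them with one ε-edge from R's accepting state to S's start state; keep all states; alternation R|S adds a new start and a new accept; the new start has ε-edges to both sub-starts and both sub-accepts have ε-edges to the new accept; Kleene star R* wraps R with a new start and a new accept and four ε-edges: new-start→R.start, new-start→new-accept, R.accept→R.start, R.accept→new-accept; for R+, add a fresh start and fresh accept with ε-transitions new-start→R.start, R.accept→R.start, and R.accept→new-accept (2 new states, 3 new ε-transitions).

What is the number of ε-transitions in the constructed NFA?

31

Per subexpression:
Each of the 8 symbol leaves contributes 0 ε-transitions.
  b* = 4 ε-transitions
  b*d = 5 ε-transitions
  (b*d)+ = 8 ε-transitions
  (b*d)+b = 9 ε-transitions
  ((b*d)+b)* = 13 ε-transitions
  c+ = 3 ε-transitions
  c+|c = 7 ε-transitions
  (c+|c)* = 11 ε-transitions
  (c+|c)*d = 12 ε-transitions
  ((c+|c)*d)+ = 15 ε-transitions
  da((b*d)+b)*((c+|c)*d)+ = 31 ε-transitions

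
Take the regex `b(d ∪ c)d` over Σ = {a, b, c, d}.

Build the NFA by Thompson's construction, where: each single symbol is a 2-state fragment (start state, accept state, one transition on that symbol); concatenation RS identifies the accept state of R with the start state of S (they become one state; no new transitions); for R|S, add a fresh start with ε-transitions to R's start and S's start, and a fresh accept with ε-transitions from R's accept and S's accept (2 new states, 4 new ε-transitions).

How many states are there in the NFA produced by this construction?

8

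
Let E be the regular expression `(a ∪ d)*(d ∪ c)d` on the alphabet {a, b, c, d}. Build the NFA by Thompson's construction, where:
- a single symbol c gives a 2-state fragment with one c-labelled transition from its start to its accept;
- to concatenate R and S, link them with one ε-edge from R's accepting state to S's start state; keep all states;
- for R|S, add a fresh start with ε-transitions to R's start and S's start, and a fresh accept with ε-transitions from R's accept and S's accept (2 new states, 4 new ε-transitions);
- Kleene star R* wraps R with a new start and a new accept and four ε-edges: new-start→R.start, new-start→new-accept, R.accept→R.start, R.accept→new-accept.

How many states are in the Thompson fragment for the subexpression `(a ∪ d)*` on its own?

8

Fragment for `(a ∪ d)*`:
Each of the 2 symbol leaves contributes a 2-state fragment.
  a ∪ d = 6 states
  (a ∪ d)* = 8 states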